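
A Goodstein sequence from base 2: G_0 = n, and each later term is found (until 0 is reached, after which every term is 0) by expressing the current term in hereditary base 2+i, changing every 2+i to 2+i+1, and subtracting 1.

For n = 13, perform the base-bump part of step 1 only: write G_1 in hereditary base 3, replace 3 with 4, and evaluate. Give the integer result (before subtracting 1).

base 2: 13 = 2^(2 + 1) + 2^2 + 1; at 3: 3^(3 + 1) + 3^3 + 1 = 109; next = 108
base 3: 108 = 3^(3 + 1) + 3^3; at 4: 4^(4 + 1) + 4^4 = 1280; next = 1279

1280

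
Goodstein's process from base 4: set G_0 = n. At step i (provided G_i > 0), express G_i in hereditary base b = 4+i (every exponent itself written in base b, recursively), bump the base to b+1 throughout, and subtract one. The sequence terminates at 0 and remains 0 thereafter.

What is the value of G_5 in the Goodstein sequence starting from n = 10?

10 —HB4→ 2·4 + 2 —bump→ 2·5 + 2 = 12 —(−1)→ 11
11 —HB5→ 2·5 + 1 —bump→ 2·6 + 1 = 13 —(−1)→ 12
12 —HB6→ 2·6 —bump→ 2·7 = 14 —(−1)→ 13
13 —HB7→ 7 + 6 —bump→ 8 + 6 = 14 —(−1)→ 13
13 —HB8→ 8 + 5 —bump→ 9 + 5 = 14 —(−1)→ 13
13 —HB9→ 9 + 4 —bump→ 10 + 4 = 14 —(−1)→ 13

13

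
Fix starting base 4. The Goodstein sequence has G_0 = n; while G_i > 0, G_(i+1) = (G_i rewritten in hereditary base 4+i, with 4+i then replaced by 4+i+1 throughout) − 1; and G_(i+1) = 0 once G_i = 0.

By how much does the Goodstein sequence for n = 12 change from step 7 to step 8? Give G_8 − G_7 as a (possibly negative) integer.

0

[0] 12 ≡ 3·4 (base 4). Lift 5: 15. −1: 14.
[1] 14 ≡ 2·5 + 4 (base 5). Lift 6: 16. −1: 15.
[2] 15 ≡ 2·6 + 3 (base 6). Lift 7: 17. −1: 16.
[3] 16 ≡ 2·7 + 2 (base 7). Lift 8: 18. −1: 17.
[4] 17 ≡ 2·8 + 1 (base 8). Lift 9: 19. −1: 18.
[5] 18 ≡ 2·9 (base 9). Lift 10: 20. −1: 19.
[6] 19 ≡ 10 + 9 (base 10). Lift 11: 20. −1: 19.
[7] 19 ≡ 11 + 8 (base 11). Lift 12: 20. −1: 19.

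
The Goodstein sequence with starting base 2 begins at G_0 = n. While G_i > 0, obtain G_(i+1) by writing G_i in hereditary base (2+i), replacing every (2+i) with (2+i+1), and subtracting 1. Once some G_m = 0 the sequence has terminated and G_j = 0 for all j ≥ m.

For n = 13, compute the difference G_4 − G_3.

264619

G_0=13  [base 2] 2^(2 + 1) + 2^2 + 1  →[2↦3]→  3^(3 + 1) + 3^3 + 1 = 109  −1 ⇒ G_1=108
G_1=108  [base 3] 3^(3 + 1) + 3^3  →[3↦4]→  4^(4 + 1) + 4^4 = 1280  −1 ⇒ G_2=1279
G_2=1279  [base 4] 4^(4 + 1) + 3·4^3 + 3·4^2 + 3·4 + 3  →[4↦5]→  5^(5 + 1) + 3·5^3 + 3·5^2 + 3·5 + 3 = 16093  −1 ⇒ G_3=16092
G_3=16092  [base 5] 5^(5 + 1) + 3·5^3 + 3·5^2 + 3·5 + 2  →[5↦6]→  6^(6 + 1) + 3·6^3 + 3·6^2 + 3·6 + 2 = 280712  −1 ⇒ G_4=280711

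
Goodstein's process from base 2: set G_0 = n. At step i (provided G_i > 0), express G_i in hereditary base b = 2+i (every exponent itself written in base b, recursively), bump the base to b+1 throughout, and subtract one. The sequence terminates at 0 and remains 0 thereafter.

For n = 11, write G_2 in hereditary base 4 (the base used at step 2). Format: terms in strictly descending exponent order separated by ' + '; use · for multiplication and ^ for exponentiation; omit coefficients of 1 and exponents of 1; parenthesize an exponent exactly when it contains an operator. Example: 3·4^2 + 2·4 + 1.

i=0: 11 = 2^(2 + 1) + 2 + 1 (b=2); 2→3: 3^(3 + 1) + 3 + 1 = 85; 85−1 = 84
i=1: 84 = 3^(3 + 1) + 3 (b=3); 3→4: 4^(4 + 1) + 4 = 1028; 1028−1 = 1027
i=2: 1027 = 4^(4 + 1) + 3 (b=4); 4→5: 5^(5 + 1) + 3 = 15628; 15628−1 = 15627

4^(4 + 1) + 3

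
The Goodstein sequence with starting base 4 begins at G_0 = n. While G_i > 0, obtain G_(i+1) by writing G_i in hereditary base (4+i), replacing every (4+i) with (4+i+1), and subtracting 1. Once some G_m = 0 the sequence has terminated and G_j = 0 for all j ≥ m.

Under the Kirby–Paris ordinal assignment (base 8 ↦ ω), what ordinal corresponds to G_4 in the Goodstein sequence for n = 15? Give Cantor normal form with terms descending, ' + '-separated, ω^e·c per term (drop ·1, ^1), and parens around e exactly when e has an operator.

ω·2 + 7

[0] 15 ≡ 3·4 + 3 (base 4). Lift 5: 18. −1: 17.
[1] 17 ≡ 3·5 + 2 (base 5). Lift 6: 20. −1: 19.
[2] 19 ≡ 3·6 + 1 (base 6). Lift 7: 22. −1: 21.
[3] 21 ≡ 3·7 (base 7). Lift 8: 24. −1: 23.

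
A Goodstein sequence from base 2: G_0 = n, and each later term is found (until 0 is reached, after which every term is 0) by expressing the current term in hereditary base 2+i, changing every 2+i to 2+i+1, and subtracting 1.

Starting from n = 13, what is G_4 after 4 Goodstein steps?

base 2: 13 = 2^(2 + 1) + 2^2 + 1; at 3: 3^(3 + 1) + 3^3 + 1 = 109; next = 108
base 3: 108 = 3^(3 + 1) + 3^3; at 4: 4^(4 + 1) + 4^4 = 1280; next = 1279
base 4: 1279 = 4^(4 + 1) + 3·4^3 + 3·4^2 + 3·4 + 3; at 5: 5^(5 + 1) + 3·5^3 + 3·5^2 + 3·5 + 3 = 16093; next = 16092
base 5: 16092 = 5^(5 + 1) + 3·5^3 + 3·5^2 + 3·5 + 2; at 6: 6^(6 + 1) + 3·6^3 + 3·6^2 + 3·6 + 2 = 280712; next = 280711
base 6: 280711 = 6^(6 + 1) + 3·6^3 + 3·6^2 + 3·6 + 1; at 7: 7^(7 + 1) + 3·7^3 + 3·7^2 + 3·7 + 1 = 5765999; next = 5765998

280711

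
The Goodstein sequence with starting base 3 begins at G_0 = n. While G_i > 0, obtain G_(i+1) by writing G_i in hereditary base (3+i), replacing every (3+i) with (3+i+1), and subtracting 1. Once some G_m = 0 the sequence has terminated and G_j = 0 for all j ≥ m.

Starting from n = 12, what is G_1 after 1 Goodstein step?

step 0: 12 = 3^2 + 3; sub 4 for 3: 4^2 + 4; = 20; G_1 = 20−1 = 19
step 1: 19 = 4^2 + 3; sub 5 for 4: 5^2 + 3; = 28; G_2 = 28−1 = 27

19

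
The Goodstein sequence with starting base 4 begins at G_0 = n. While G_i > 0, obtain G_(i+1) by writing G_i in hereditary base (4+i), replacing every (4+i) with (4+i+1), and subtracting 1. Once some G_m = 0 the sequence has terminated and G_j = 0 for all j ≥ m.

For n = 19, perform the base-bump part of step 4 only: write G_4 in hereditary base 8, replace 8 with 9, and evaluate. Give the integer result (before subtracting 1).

[0] 19 ≡ 4^2 + 3 (base 4). Lift 5: 28. −1: 27.
[1] 27 ≡ 5^2 + 2 (base 5). Lift 6: 38. −1: 37.
[2] 37 ≡ 6^2 + 1 (base 6). Lift 7: 50. −1: 49.
[3] 49 ≡ 7^2 (base 7). Lift 8: 64. −1: 63.
[4] 63 ≡ 7·8 + 7 (base 8). Lift 9: 70. −1: 69.

70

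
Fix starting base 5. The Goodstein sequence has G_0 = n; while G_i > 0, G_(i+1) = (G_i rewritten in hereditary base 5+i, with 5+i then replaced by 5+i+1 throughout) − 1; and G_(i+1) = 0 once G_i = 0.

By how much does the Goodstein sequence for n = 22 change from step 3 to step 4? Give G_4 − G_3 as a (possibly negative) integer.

(0) 22|_5 = 4·5 + 2 ↦ 4·6 + 2|_6 = 26 ⇒ 25
(1) 25|_6 = 4·6 + 1 ↦ 4·7 + 1|_7 = 29 ⇒ 28
(2) 28|_7 = 4·7 ↦ 4·8|_8 = 32 ⇒ 31
(3) 31|_8 = 3·8 + 7 ↦ 3·9 + 7|_9 = 34 ⇒ 33

2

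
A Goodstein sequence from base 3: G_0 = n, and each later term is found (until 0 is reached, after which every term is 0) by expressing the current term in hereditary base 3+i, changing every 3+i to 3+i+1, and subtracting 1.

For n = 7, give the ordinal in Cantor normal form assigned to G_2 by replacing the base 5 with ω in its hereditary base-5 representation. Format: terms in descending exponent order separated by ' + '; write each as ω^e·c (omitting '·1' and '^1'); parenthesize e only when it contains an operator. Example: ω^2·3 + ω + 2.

G_0 = 7. HB_3(7) = 2·3 + 1. Bump = 9. G_1 = 8.
G_1 = 8. HB_4(8) = 2·4. Bump = 10. G_2 = 9.
G_2 = 9. HB_5(9) = 5 + 4. Bump = 10. G_3 = 9.

ω + 4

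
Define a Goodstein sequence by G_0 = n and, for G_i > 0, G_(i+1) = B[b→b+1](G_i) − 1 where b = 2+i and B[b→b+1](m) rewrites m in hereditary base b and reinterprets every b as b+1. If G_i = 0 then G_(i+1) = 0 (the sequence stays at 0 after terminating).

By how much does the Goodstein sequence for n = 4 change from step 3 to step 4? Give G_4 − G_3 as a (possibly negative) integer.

23

[0] 4 ≡ 2^2 (base 2). Lift 3: 27. −1: 26.
[1] 26 ≡ 2·3^2 + 2·3 + 2 (base 3). Lift 4: 42. −1: 41.
[2] 41 ≡ 2·4^2 + 2·4 + 1 (base 4). Lift 5: 61. −1: 60.
[3] 60 ≡ 2·5^2 + 2·5 (base 5). Lift 6: 84. −1: 83.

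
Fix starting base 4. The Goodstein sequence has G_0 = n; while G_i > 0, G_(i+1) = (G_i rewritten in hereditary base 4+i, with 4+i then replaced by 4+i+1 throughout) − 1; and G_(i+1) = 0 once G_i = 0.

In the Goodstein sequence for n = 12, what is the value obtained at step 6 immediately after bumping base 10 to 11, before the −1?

[0] 12 ≡ 3·4 (base 4). Lift 5: 15. −1: 14.
[1] 14 ≡ 2·5 + 4 (base 5). Lift 6: 16. −1: 15.
[2] 15 ≡ 2·6 + 3 (base 6). Lift 7: 17. −1: 16.
[3] 16 ≡ 2·7 + 2 (base 7). Lift 8: 18. −1: 17.
[4] 17 ≡ 2·8 + 1 (base 8). Lift 9: 19. −1: 18.
[5] 18 ≡ 2·9 (base 9). Lift 10: 20. −1: 19.
[6] 19 ≡ 10 + 9 (base 10). Lift 11: 20. −1: 19.

20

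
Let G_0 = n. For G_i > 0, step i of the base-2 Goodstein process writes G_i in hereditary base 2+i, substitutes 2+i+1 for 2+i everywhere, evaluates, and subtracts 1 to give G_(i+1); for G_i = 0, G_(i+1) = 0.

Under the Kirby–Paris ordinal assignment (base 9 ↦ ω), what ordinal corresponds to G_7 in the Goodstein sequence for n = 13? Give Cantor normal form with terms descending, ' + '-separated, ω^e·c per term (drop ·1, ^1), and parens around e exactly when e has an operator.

step 0: 13 = 2^(2 + 1) + 2^2 + 1; sub 3 for 2: 3^(3 + 1) + 3^3 + 1; = 109; G_1 = 109−1 = 108
step 1: 108 = 3^(3 + 1) + 3^3; sub 4 for 3: 4^(4 + 1) + 4^4; = 1280; G_2 = 1280−1 = 1279
step 2: 1279 = 4^(4 + 1) + 3·4^3 + 3·4^2 + 3·4 + 3; sub 5 for 4: 5^(5 + 1) + 3·5^3 + 3·5^2 + 3·5 + 3; = 16093; G_3 = 16093−1 = 16092
step 3: 16092 = 5^(5 + 1) + 3·5^3 + 3·5^2 + 3·5 + 2; sub 6 for 5: 6^(6 + 1) + 3·6^3 + 3·6^2 + 3·6 + 2; = 280712; G_4 = 280712−1 = 280711
step 4: 280711 = 6^(6 + 1) + 3·6^3 + 3·6^2 + 3·6 + 1; sub 7 for 6: 7^(7 + 1) + 3·7^3 + 3·7^2 + 3·7 + 1; = 5765999; G_5 = 5765999−1 = 5765998
step 5: 5765998 = 7^(7 + 1) + 3·7^3 + 3·7^2 + 3·7; sub 8 for 7: 8^(8 + 1) + 3·8^3 + 3·8^2 + 3·8; = 134219480; G_6 = 134219480−1 = 134219479
step 6: 134219479 = 8^(8 + 1) + 3·8^3 + 3·8^2 + 2·8 + 7; sub 9 for 8: 9^(9 + 1) + 3·9^3 + 3·9^2 + 2·9 + 7; = 3486786856; G_7 = 3486786856−1 = 3486786855
step 7: 3486786855 = 9^(9 + 1) + 3·9^3 + 3·9^2 + 2·9 + 6; sub 10 for 9: 10^(10 + 1) + 3·10^3 + 3·10^2 + 2·10 + 6; = 100000003326; G_8 = 100000003326−1 = 100000003325

ω^(ω + 1) + ω^3·3 + ω^2·3 + ω·2 + 6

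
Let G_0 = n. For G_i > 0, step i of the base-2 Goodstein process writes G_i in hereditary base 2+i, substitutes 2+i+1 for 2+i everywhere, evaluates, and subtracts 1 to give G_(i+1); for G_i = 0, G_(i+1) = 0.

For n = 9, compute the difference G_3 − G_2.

8819

[0] 9 ≡ 2^(2 + 1) + 1 (base 2). Lift 3: 82. −1: 81.
[1] 81 ≡ 3^(3 + 1) (base 3). Lift 4: 1024. −1: 1023.
[2] 1023 ≡ 3·4^4 + 3·4^3 + 3·4^2 + 3·4 + 3 (base 4). Lift 5: 9843. −1: 9842.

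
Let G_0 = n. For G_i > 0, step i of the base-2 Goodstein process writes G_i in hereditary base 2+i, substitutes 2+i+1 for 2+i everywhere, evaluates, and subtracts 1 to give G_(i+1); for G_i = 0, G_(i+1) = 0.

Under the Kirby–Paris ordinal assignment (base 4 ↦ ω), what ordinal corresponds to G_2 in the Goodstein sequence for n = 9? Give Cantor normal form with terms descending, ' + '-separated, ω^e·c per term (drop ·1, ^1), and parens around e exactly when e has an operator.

[0] 9 ≡ 2^(2 + 1) + 1 (base 2). Lift 3: 82. −1: 81.
[1] 81 ≡ 3^(3 + 1) (base 3). Lift 4: 1024. −1: 1023.
[2] 1023 ≡ 3·4^4 + 3·4^3 + 3·4^2 + 3·4 + 3 (base 4). Lift 5: 9843. −1: 9842.

ω^ω·3 + ω^3·3 + ω^2·3 + ω·3 + 3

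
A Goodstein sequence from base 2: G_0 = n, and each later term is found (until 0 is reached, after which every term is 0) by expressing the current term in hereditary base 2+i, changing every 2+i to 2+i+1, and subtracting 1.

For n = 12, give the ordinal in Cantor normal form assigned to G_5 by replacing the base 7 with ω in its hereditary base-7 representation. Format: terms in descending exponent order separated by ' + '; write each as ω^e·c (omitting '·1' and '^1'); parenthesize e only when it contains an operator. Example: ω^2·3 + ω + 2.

ω^(ω + 1) + ω^2·2 + ω + 4

i=0: 12 = 2^(2 + 1) + 2^2 (b=2); 2→3: 3^(3 + 1) + 3^3 = 108; 108−1 = 107
i=1: 107 = 3^(3 + 1) + 2·3^2 + 2·3 + 2 (b=3); 3→4: 4^(4 + 1) + 2·4^2 + 2·4 + 2 = 1066; 1066−1 = 1065
i=2: 1065 = 4^(4 + 1) + 2·4^2 + 2·4 + 1 (b=4); 4→5: 5^(5 + 1) + 2·5^2 + 2·5 + 1 = 15686; 15686−1 = 15685
i=3: 15685 = 5^(5 + 1) + 2·5^2 + 2·5 (b=5); 5→6: 6^(6 + 1) + 2·6^2 + 2·6 = 280020; 280020−1 = 280019
i=4: 280019 = 6^(6 + 1) + 2·6^2 + 6 + 5 (b=6); 6→7: 7^(7 + 1) + 2·7^2 + 7 + 5 = 5764911; 5764911−1 = 5764910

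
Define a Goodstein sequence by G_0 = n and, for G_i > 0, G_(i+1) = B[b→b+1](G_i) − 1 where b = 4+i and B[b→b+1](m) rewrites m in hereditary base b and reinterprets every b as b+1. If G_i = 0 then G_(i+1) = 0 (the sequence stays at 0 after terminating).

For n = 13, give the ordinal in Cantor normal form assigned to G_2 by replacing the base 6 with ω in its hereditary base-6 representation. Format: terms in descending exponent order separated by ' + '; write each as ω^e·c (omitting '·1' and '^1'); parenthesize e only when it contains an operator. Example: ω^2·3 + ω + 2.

i=0: 13 = 3·4 + 1 (b=4); 4→5: 3·5 + 1 = 16; 16−1 = 15
i=1: 15 = 3·5 (b=5); 5→6: 3·6 = 18; 18−1 = 17
i=2: 17 = 2·6 + 5 (b=6); 6→7: 2·7 + 5 = 19; 19−1 = 18

ω·2 + 5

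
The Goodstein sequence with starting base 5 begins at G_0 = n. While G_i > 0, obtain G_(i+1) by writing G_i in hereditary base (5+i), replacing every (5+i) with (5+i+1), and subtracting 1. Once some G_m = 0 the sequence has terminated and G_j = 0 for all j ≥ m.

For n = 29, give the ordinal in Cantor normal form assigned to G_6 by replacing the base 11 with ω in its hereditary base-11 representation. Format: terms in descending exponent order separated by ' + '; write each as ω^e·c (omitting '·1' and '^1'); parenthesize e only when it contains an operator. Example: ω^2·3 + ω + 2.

ω·9 + 8

G_0=29  [base 5] 5^2 + 4  →[5↦6]→  6^2 + 4 = 40  −1 ⇒ G_1=39
G_1=39  [base 6] 6^2 + 3  →[6↦7]→  7^2 + 3 = 52  −1 ⇒ G_2=51
G_2=51  [base 7] 7^2 + 2  →[7↦8]→  8^2 + 2 = 66  −1 ⇒ G_3=65
G_3=65  [base 8] 8^2 + 1  →[8↦9]→  9^2 + 1 = 82  −1 ⇒ G_4=81
G_4=81  [base 9] 9^2  →[9↦10]→  10^2 = 100  −1 ⇒ G_5=99
G_5=99  [base 10] 9·10 + 9  →[10↦11]→  9·11 + 9 = 108  −1 ⇒ G_6=107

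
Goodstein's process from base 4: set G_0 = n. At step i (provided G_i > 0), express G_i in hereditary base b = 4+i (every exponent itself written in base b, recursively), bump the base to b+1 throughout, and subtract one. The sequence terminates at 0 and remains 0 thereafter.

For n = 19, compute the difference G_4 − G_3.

14

(0) 19|_4 = 4^2 + 3 ↦ 5^2 + 3|_5 = 28 ⇒ 27
(1) 27|_5 = 5^2 + 2 ↦ 6^2 + 2|_6 = 38 ⇒ 37
(2) 37|_6 = 6^2 + 1 ↦ 7^2 + 1|_7 = 50 ⇒ 49
(3) 49|_7 = 7^2 ↦ 8^2|_8 = 64 ⇒ 63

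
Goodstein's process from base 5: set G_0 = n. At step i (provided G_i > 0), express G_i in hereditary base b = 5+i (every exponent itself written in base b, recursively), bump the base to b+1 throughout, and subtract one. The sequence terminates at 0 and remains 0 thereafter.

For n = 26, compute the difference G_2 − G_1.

12

G_0=26  [base 5] 5^2 + 1  →[5↦6]→  6^2 + 1 = 37  −1 ⇒ G_1=36
G_1=36  [base 6] 6^2  →[6↦7]→  7^2 = 49  −1 ⇒ G_2=48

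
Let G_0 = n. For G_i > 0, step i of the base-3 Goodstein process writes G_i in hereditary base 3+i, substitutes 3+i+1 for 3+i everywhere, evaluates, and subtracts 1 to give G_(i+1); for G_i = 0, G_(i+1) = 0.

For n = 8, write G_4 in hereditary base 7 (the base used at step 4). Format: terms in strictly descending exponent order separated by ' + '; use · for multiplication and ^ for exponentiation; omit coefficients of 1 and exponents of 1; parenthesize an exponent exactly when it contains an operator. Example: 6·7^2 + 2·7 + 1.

7 + 4

[0] 8 ≡ 2·3 + 2 (base 3). Lift 4: 10. −1: 9.
[1] 9 ≡ 2·4 + 1 (base 4). Lift 5: 11. −1: 10.
[2] 10 ≡ 2·5 (base 5). Lift 6: 12. −1: 11.
[3] 11 ≡ 6 + 5 (base 6). Lift 7: 12. −1: 11.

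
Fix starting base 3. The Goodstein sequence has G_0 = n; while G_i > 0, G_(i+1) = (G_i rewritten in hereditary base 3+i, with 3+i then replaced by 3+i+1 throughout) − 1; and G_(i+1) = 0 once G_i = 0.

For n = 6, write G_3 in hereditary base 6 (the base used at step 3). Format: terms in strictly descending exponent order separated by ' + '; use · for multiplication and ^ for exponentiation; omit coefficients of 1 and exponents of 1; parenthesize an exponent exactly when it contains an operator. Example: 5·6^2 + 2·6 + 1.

G_0 = 6. HB_3(6) = 2·3. Bump = 8. G_1 = 7.
G_1 = 7. HB_4(7) = 4 + 3. Bump = 8. G_2 = 7.
G_2 = 7. HB_5(7) = 5 + 2. Bump = 8. G_3 = 7.

6 + 1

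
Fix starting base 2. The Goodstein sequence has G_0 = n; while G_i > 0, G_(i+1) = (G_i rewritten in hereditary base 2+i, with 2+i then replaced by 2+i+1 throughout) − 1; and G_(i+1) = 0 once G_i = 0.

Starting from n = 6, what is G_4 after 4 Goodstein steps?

46655

i=0: 6 = 2^2 + 2 (b=2); 2→3: 3^3 + 3 = 30; 30−1 = 29
i=1: 29 = 3^3 + 2 (b=3); 3→4: 4^4 + 2 = 258; 258−1 = 257
i=2: 257 = 4^4 + 1 (b=4); 4→5: 5^5 + 1 = 3126; 3126−1 = 3125
i=3: 3125 = 5^5 (b=5); 5→6: 6^6 = 46656; 46656−1 = 46655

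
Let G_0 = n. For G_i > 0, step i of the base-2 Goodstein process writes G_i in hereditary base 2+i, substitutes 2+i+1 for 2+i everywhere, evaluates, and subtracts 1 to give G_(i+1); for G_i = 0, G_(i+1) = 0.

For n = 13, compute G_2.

step 0: 13 = 2^(2 + 1) + 2^2 + 1; sub 3 for 2: 3^(3 + 1) + 3^3 + 1; = 109; G_1 = 109−1 = 108
step 1: 108 = 3^(3 + 1) + 3^3; sub 4 for 3: 4^(4 + 1) + 4^4; = 1280; G_2 = 1280−1 = 1279
step 2: 1279 = 4^(4 + 1) + 3·4^3 + 3·4^2 + 3·4 + 3; sub 5 for 4: 5^(5 + 1) + 3·5^3 + 3·5^2 + 3·5 + 3; = 16093; G_3 = 16093−1 = 16092

1279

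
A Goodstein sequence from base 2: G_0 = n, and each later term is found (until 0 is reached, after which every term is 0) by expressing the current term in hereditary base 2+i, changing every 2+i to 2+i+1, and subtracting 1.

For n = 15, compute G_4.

326593

15 —HB2→ 2^(2 + 1) + 2^2 + 2 + 1 —bump→ 3^(3 + 1) + 3^3 + 3 + 1 = 112 —(−1)→ 111
111 —HB3→ 3^(3 + 1) + 3^3 + 3 —bump→ 4^(4 + 1) + 4^4 + 4 = 1284 —(−1)→ 1283
1283 —HB4→ 4^(4 + 1) + 4^4 + 3 —bump→ 5^(5 + 1) + 5^5 + 3 = 18753 —(−1)→ 18752
18752 —HB5→ 5^(5 + 1) + 5^5 + 2 —bump→ 6^(6 + 1) + 6^6 + 2 = 326594 —(−1)→ 326593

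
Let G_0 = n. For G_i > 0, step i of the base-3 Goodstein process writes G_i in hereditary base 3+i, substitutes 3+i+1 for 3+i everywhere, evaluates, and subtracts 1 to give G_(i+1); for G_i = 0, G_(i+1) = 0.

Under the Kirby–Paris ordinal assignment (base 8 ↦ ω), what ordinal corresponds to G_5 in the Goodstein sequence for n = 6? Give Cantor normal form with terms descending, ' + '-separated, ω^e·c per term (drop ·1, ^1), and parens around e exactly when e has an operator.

base 3: 6 = 2·3; at 4: 2·4 = 8; next = 7
base 4: 7 = 4 + 3; at 5: 5 + 3 = 8; next = 7
base 5: 7 = 5 + 2; at 6: 6 + 2 = 8; next = 7
base 6: 7 = 6 + 1; at 7: 7 + 1 = 8; next = 7
base 7: 7 = 7; at 8: 8 = 8; next = 7
base 8: 7 = 7; at 9: 7 = 7; next = 6

7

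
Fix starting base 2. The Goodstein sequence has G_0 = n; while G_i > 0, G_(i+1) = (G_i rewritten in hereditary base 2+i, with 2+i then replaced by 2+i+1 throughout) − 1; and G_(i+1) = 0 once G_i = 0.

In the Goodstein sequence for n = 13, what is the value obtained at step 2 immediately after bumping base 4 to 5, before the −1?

16093

i=0: 13 = 2^(2 + 1) + 2^2 + 1 (b=2); 2→3: 3^(3 + 1) + 3^3 + 1 = 109; 109−1 = 108
i=1: 108 = 3^(3 + 1) + 3^3 (b=3); 3→4: 4^(4 + 1) + 4^4 = 1280; 1280−1 = 1279
i=2: 1279 = 4^(4 + 1) + 3·4^3 + 3·4^2 + 3·4 + 3 (b=4); 4→5: 5^(5 + 1) + 3·5^3 + 3·5^2 + 3·5 + 3 = 16093; 16093−1 = 16092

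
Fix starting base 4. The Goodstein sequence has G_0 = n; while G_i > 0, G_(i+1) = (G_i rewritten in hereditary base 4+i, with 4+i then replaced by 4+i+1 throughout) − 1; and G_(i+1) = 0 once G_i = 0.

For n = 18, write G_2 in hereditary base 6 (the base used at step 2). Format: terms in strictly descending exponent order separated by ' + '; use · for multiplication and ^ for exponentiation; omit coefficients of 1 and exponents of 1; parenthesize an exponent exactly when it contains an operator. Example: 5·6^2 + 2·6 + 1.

6^2

(0) 18|_4 = 4^2 + 2 ↦ 5^2 + 2|_5 = 27 ⇒ 26
(1) 26|_5 = 5^2 + 1 ↦ 6^2 + 1|_6 = 37 ⇒ 36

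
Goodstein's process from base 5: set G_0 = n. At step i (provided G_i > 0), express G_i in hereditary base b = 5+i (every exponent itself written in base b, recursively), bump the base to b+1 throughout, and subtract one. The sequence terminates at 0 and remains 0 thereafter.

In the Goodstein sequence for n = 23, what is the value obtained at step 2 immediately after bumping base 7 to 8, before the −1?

[0] 23 ≡ 4·5 + 3 (base 5). Lift 6: 27. −1: 26.
[1] 26 ≡ 4·6 + 2 (base 6). Lift 7: 30. −1: 29.
[2] 29 ≡ 4·7 + 1 (base 7). Lift 8: 33. −1: 32.

33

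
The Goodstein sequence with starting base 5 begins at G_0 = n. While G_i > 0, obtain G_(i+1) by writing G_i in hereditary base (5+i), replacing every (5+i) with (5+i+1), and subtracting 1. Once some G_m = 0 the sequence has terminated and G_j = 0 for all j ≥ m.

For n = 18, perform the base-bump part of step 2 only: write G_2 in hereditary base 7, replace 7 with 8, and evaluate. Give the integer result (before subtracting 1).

18 —HB5→ 3·5 + 3 —bump→ 3·6 + 3 = 21 —(−1)→ 20
20 —HB6→ 3·6 + 2 —bump→ 3·7 + 2 = 23 —(−1)→ 22
22 —HB7→ 3·7 + 1 —bump→ 3·8 + 1 = 25 —(−1)→ 24

25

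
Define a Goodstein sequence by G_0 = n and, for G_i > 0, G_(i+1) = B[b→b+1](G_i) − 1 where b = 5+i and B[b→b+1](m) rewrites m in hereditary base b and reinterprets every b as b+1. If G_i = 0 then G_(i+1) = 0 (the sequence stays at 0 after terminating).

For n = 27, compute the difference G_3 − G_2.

14

G_0 = 27. HB_5(27) = 5^2 + 2. Bump = 38. G_1 = 37.
G_1 = 37. HB_6(37) = 6^2 + 1. Bump = 50. G_2 = 49.
G_2 = 49. HB_7(49) = 7^2. Bump = 64. G_3 = 63.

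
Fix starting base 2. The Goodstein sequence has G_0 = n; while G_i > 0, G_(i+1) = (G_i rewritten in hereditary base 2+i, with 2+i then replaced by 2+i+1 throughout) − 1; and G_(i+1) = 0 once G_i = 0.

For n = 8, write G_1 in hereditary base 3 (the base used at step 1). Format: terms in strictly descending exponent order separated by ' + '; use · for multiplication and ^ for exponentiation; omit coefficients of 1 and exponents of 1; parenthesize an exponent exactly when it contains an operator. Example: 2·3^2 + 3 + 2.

G_0=8  [base 2] 2^(2 + 1)  →[2↦3]→  3^(3 + 1) = 81  −1 ⇒ G_1=80
G_1=80  [base 3] 2·3^3 + 2·3^2 + 2·3 + 2  →[3↦4]→  2·4^4 + 2·4^2 + 2·4 + 2 = 554  −1 ⇒ G_2=553

2·3^3 + 2·3^2 + 2·3 + 2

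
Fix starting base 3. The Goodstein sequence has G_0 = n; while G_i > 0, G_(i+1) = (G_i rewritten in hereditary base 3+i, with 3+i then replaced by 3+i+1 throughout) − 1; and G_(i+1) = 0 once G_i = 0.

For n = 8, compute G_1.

9

8 —HB3→ 2·3 + 2 —bump→ 2·4 + 2 = 10 —(−1)→ 9
9 —HB4→ 2·4 + 1 —bump→ 2·5 + 1 = 11 —(−1)→ 10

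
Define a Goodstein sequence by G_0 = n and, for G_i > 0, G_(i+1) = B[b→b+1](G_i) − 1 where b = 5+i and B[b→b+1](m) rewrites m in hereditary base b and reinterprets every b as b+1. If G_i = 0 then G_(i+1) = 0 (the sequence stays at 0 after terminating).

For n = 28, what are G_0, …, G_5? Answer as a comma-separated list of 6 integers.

28, 38, 50, 64, 80, 87

(0) 28|_5 = 5^2 + 3 ↦ 6^2 + 3|_6 = 39 ⇒ 38
(1) 38|_6 = 6^2 + 2 ↦ 7^2 + 2|_7 = 51 ⇒ 50
(2) 50|_7 = 7^2 + 1 ↦ 8^2 + 1|_8 = 65 ⇒ 64
(3) 64|_8 = 8^2 ↦ 9^2|_9 = 81 ⇒ 80
(4) 80|_9 = 8·9 + 8 ↦ 8·10 + 8|_10 = 88 ⇒ 87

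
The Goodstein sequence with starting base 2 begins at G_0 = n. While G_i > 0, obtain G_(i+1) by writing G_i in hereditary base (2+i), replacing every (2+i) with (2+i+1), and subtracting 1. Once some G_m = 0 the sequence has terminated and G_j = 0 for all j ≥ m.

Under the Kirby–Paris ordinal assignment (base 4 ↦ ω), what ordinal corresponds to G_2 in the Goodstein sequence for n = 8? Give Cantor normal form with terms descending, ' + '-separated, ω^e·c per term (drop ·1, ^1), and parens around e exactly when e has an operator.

[0] 8 ≡ 2^(2 + 1) (base 2). Lift 3: 81. −1: 80.
[1] 80 ≡ 2·3^3 + 2·3^2 + 2·3 + 2 (base 3). Lift 4: 554. −1: 553.
[2] 553 ≡ 2·4^4 + 2·4^2 + 2·4 + 1 (base 4). Lift 5: 6311. −1: 6310.

ω^ω·2 + ω^2·2 + ω·2 + 1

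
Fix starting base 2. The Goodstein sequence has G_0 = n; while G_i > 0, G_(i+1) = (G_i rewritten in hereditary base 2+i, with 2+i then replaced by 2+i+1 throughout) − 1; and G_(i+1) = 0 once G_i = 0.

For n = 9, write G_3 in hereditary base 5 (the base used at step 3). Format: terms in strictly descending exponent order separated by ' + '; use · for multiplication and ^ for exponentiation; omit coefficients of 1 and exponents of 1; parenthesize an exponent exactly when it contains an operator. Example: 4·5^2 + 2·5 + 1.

step 0: 9 = 2^(2 + 1) + 1; sub 3 for 2: 3^(3 + 1) + 1; = 82; G_1 = 82−1 = 81
step 1: 81 = 3^(3 + 1); sub 4 for 3: 4^(4 + 1); = 1024; G_2 = 1024−1 = 1023
step 2: 1023 = 3·4^4 + 3·4^3 + 3·4^2 + 3·4 + 3; sub 5 for 4: 3·5^5 + 3·5^3 + 3·5^2 + 3·5 + 3; = 9843; G_3 = 9843−1 = 9842

3·5^5 + 3·5^3 + 3·5^2 + 3·5 + 2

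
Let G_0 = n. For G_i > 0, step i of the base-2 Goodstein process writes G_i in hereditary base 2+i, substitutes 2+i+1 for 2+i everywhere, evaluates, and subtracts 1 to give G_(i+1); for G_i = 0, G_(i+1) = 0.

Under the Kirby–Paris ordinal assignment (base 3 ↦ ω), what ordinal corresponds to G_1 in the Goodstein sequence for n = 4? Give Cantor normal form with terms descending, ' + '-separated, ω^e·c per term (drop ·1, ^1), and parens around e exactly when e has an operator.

ω^2·2 + ω·2 + 2

(0) 4|_2 = 2^2 ↦ 3^3|_3 = 27 ⇒ 26
(1) 26|_3 = 2·3^2 + 2·3 + 2 ↦ 2·4^2 + 2·4 + 2|_4 = 42 ⇒ 41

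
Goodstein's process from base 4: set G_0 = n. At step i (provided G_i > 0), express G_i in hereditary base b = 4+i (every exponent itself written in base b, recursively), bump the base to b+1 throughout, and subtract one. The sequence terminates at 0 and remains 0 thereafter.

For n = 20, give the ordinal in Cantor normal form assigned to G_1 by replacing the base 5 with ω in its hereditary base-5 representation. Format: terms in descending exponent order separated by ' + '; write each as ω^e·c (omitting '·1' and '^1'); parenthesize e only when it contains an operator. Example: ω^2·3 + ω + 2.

i=0: 20 = 4^2 + 4 (b=4); 4→5: 5^2 + 5 = 30; 30−1 = 29
i=1: 29 = 5^2 + 4 (b=5); 5→6: 6^2 + 4 = 40; 40−1 = 39

ω^2 + 4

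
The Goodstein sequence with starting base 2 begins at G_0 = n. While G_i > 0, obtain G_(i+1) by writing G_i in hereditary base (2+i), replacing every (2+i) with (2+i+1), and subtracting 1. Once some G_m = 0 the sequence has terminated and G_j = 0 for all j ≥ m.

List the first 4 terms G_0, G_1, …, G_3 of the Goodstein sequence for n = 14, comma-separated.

14, 110, 1281, 18750

step 0: 14 = 2^(2 + 1) + 2^2 + 2; sub 3 for 2: 3^(3 + 1) + 3^3 + 3; = 111; G_1 = 111−1 = 110
step 1: 110 = 3^(3 + 1) + 3^3 + 2; sub 4 for 3: 4^(4 + 1) + 4^4 + 2; = 1282; G_2 = 1282−1 = 1281
step 2: 1281 = 4^(4 + 1) + 4^4 + 1; sub 5 for 4: 5^(5 + 1) + 5^5 + 1; = 18751; G_3 = 18751−1 = 18750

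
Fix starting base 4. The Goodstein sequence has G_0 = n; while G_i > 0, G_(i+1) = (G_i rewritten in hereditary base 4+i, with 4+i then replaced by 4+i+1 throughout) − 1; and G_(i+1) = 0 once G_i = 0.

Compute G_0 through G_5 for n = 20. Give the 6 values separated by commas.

[0] 20 ≡ 4^2 + 4 (base 4). Lift 5: 30. −1: 29.
[1] 29 ≡ 5^2 + 4 (base 5). Lift 6: 40. −1: 39.
[2] 39 ≡ 6^2 + 3 (base 6). Lift 7: 52. −1: 51.
[3] 51 ≡ 7^2 + 2 (base 7). Lift 8: 66. −1: 65.
[4] 65 ≡ 8^2 + 1 (base 8). Lift 9: 82. −1: 81.

20, 29, 39, 51, 65, 81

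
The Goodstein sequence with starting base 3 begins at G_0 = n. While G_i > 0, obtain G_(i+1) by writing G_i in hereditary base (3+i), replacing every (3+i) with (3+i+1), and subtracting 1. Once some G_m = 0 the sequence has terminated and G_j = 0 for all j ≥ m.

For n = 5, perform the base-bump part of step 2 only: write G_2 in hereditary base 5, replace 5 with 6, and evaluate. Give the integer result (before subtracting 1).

6

(0) 5|_3 = 3 + 2 ↦ 4 + 2|_4 = 6 ⇒ 5
(1) 5|_4 = 4 + 1 ↦ 5 + 1|_5 = 6 ⇒ 5
(2) 5|_5 = 5 ↦ 6|_6 = 6 ⇒ 5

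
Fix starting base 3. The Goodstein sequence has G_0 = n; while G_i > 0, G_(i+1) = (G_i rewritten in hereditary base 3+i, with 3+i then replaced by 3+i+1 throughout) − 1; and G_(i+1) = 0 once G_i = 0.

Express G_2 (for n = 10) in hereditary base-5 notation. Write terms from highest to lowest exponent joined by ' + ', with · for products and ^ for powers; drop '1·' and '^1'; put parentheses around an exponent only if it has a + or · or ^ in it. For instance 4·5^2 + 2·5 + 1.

4·5 + 4

i=0: 10 = 3^2 + 1 (b=3); 3→4: 4^2 + 1 = 17; 17−1 = 16
i=1: 16 = 4^2 (b=4); 4→5: 5^2 = 25; 25−1 = 24
i=2: 24 = 4·5 + 4 (b=5); 5→6: 4·6 + 4 = 28; 28−1 = 27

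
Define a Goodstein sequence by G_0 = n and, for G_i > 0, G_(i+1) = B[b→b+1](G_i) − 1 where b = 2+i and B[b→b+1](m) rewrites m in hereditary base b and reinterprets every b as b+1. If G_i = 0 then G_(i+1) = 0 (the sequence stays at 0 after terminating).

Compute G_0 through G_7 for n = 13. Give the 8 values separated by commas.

13, 108, 1279, 16092, 280711, 5765998, 134219479, 3486786855

G_0=13  [base 2] 2^(2 + 1) + 2^2 + 1  →[2↦3]→  3^(3 + 1) + 3^3 + 1 = 109  −1 ⇒ G_1=108
G_1=108  [base 3] 3^(3 + 1) + 3^3  →[3↦4]→  4^(4 + 1) + 4^4 = 1280  −1 ⇒ G_2=1279
G_2=1279  [base 4] 4^(4 + 1) + 3·4^3 + 3·4^2 + 3·4 + 3  →[4↦5]→  5^(5 + 1) + 3·5^3 + 3·5^2 + 3·5 + 3 = 16093  −1 ⇒ G_3=16092
G_3=16092  [base 5] 5^(5 + 1) + 3·5^3 + 3·5^2 + 3·5 + 2  →[5↦6]→  6^(6 + 1) + 3·6^3 + 3·6^2 + 3·6 + 2 = 280712  −1 ⇒ G_4=280711
G_4=280711  [base 6] 6^(6 + 1) + 3·6^3 + 3·6^2 + 3·6 + 1  →[6↦7]→  7^(7 + 1) + 3·7^3 + 3·7^2 + 3·7 + 1 = 5765999  −1 ⇒ G_5=5765998
G_5=5765998  [base 7] 7^(7 + 1) + 3·7^3 + 3·7^2 + 3·7  →[7↦8]→  8^(8 + 1) + 3·8^3 + 3·8^2 + 3·8 = 134219480  −1 ⇒ G_6=134219479
G_6=134219479  [base 8] 8^(8 + 1) + 3·8^3 + 3·8^2 + 2·8 + 7  →[8↦9]→  9^(9 + 1) + 3·9^3 + 3·9^2 + 2·9 + 7 = 3486786856  −1 ⇒ G_7=3486786855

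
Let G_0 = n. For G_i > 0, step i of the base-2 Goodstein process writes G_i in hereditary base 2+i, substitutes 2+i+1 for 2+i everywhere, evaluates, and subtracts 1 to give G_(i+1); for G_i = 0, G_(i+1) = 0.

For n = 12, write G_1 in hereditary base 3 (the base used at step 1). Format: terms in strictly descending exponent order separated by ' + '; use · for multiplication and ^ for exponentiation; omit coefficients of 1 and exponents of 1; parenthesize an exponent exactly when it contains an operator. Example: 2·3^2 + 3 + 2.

3^(3 + 1) + 2·3^2 + 2·3 + 2

base 2: 12 = 2^(2 + 1) + 2^2; at 3: 3^(3 + 1) + 3^3 = 108; next = 107
base 3: 107 = 3^(3 + 1) + 2·3^2 + 2·3 + 2; at 4: 4^(4 + 1) + 2·4^2 + 2·4 + 2 = 1066; next = 1065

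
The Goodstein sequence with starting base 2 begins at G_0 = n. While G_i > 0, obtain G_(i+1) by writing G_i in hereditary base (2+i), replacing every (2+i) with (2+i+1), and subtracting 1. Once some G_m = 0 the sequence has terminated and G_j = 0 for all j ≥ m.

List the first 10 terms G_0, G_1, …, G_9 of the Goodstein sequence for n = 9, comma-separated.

9, 81, 1023, 9842, 140743, 2471826, 50333399, 1162263921, 30000003325, 855935016215

[0] 9 ≡ 2^(2 + 1) + 1 (base 2). Lift 3: 82. −1: 81.
[1] 81 ≡ 3^(3 + 1) (base 3). Lift 4: 1024. −1: 1023.
[2] 1023 ≡ 3·4^4 + 3·4^3 + 3·4^2 + 3·4 + 3 (base 4). Lift 5: 9843. −1: 9842.
[3] 9842 ≡ 3·5^5 + 3·5^3 + 3·5^2 + 3·5 + 2 (base 5). Lift 6: 140744. −1: 140743.
[4] 140743 ≡ 3·6^6 + 3·6^3 + 3·6^2 + 3·6 + 1 (base 6). Lift 7: 2471827. −1: 2471826.
[5] 2471826 ≡ 3·7^7 + 3·7^3 + 3·7^2 + 3·7 (base 7). Lift 8: 50333400. −1: 50333399.
[6] 50333399 ≡ 3·8^8 + 3·8^3 + 3·8^2 + 2·8 + 7 (base 8). Lift 9: 1162263922. −1: 1162263921.
[7] 1162263921 ≡ 3·9^9 + 3·9^3 + 3·9^2 + 2·9 + 6 (base 9). Lift 10: 30000003326. −1: 30000003325.
[8] 30000003325 ≡ 3·10^10 + 3·10^3 + 3·10^2 + 2·10 + 5 (base 10). Lift 11: 855935016216. −1: 855935016215.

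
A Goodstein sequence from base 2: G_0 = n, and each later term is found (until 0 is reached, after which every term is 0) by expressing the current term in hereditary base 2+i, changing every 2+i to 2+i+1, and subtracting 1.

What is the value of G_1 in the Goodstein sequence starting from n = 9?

9 —HB2→ 2^(2 + 1) + 1 —bump→ 3^(3 + 1) + 1 = 82 —(−1)→ 81
81 —HB3→ 3^(3 + 1) —bump→ 4^(4 + 1) = 1024 —(−1)→ 1023

81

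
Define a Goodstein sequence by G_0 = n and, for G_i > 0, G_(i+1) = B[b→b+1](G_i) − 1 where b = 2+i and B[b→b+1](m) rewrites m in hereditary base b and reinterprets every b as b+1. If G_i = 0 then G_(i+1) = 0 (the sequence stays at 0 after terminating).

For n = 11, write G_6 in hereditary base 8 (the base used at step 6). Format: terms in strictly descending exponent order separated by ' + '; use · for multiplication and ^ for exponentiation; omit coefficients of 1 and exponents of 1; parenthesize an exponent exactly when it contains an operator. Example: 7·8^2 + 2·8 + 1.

7·8^8 + 7·8^7 + 7·8^6 + 7·8^5 + 7·8^4 + 7·8^3 + 7·8^2 + 7·8 + 7

11 —HB2→ 2^(2 + 1) + 2 + 1 —bump→ 3^(3 + 1) + 3 + 1 = 85 —(−1)→ 84
84 —HB3→ 3^(3 + 1) + 3 —bump→ 4^(4 + 1) + 4 = 1028 —(−1)→ 1027
1027 —HB4→ 4^(4 + 1) + 3 —bump→ 5^(5 + 1) + 3 = 15628 —(−1)→ 15627
15627 —HB5→ 5^(5 + 1) + 2 —bump→ 6^(6 + 1) + 2 = 279938 —(−1)→ 279937
279937 —HB6→ 6^(6 + 1) + 1 —bump→ 7^(7 + 1) + 1 = 5764802 —(−1)→ 5764801
5764801 —HB7→ 7^(7 + 1) —bump→ 8^(8 + 1) = 134217728 —(−1)→ 134217727
134217727 —HB8→ 7·8^8 + 7·8^7 + 7·8^6 + 7·8^5 + 7·8^4 + 7·8^3 + 7·8^2 + 7·8 + 7 —bump→ 7·9^9 + 7·9^7 + 7·9^6 + 7·9^5 + 7·9^4 + 7·9^3 + 7·9^2 + 7·9 + 7 = 2749609303 —(−1)→ 2749609302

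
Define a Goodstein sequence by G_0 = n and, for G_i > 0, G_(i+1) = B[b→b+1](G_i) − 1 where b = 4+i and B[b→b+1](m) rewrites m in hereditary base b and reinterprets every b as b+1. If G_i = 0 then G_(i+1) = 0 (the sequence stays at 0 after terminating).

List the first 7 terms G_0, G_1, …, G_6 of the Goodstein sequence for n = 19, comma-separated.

19, 27, 37, 49, 63, 69, 75

[0] 19 ≡ 4^2 + 3 (base 4). Lift 5: 28. −1: 27.
[1] 27 ≡ 5^2 + 2 (base 5). Lift 6: 38. −1: 37.
[2] 37 ≡ 6^2 + 1 (base 6). Lift 7: 50. −1: 49.
[3] 49 ≡ 7^2 (base 7). Lift 8: 64. −1: 63.
[4] 63 ≡ 7·8 + 7 (base 8). Lift 9: 70. −1: 69.
[5] 69 ≡ 7·9 + 6 (base 9). Lift 10: 76. −1: 75.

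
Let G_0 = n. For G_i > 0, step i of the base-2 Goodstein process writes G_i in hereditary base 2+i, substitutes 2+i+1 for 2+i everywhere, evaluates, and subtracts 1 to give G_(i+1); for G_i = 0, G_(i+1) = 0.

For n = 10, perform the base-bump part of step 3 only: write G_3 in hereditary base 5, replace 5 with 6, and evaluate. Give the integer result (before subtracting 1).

base 2: 10 = 2^(2 + 1) + 2; at 3: 3^(3 + 1) + 3 = 84; next = 83
base 3: 83 = 3^(3 + 1) + 2; at 4: 4^(4 + 1) + 2 = 1026; next = 1025
base 4: 1025 = 4^(4 + 1) + 1; at 5: 5^(5 + 1) + 1 = 15626; next = 15625

279936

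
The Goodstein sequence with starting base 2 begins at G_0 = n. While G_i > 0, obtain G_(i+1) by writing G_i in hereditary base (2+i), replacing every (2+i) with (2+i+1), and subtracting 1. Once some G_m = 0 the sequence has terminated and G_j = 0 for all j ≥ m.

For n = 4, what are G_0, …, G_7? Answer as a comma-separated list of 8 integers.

step 0: 4 = 2^2; sub 3 for 2: 3^3; = 27; G_1 = 27−1 = 26
step 1: 26 = 2·3^2 + 2·3 + 2; sub 4 for 3: 2·4^2 + 2·4 + 2; = 42; G_2 = 42−1 = 41
step 2: 41 = 2·4^2 + 2·4 + 1; sub 5 for 4: 2·5^2 + 2·5 + 1; = 61; G_3 = 61−1 = 60
step 3: 60 = 2·5^2 + 2·5; sub 6 for 5: 2·6^2 + 2·6; = 84; G_4 = 84−1 = 83
step 4: 83 = 2·6^2 + 6 + 5; sub 7 for 6: 2·7^2 + 7 + 5; = 110; G_5 = 110−1 = 109
step 5: 109 = 2·7^2 + 7 + 4; sub 8 for 7: 2·8^2 + 8 + 4; = 140; G_6 = 140−1 = 139
step 6: 139 = 2·8^2 + 8 + 3; sub 9 for 8: 2·9^2 + 9 + 3; = 174; G_7 = 174−1 = 173

4, 26, 41, 60, 83, 109, 139, 173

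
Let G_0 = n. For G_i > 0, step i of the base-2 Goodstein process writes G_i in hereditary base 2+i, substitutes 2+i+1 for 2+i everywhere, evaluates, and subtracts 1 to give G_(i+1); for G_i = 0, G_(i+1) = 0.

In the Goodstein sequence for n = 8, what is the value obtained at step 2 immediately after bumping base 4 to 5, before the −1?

6311

G_0 = 8. HB_2(8) = 2^(2 + 1). Bump = 81. G_1 = 80.
G_1 = 80. HB_3(80) = 2·3^3 + 2·3^2 + 2·3 + 2. Bump = 554. G_2 = 553.
G_2 = 553. HB_4(553) = 2·4^4 + 2·4^2 + 2·4 + 1. Bump = 6311. G_3 = 6310.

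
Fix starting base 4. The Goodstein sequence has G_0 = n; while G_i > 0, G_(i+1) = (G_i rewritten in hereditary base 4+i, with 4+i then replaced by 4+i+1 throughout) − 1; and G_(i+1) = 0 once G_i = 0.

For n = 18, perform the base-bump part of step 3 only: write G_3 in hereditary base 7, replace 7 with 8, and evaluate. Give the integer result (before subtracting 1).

54

G_0 = 18. HB_4(18) = 4^2 + 2. Bump = 27. G_1 = 26.
G_1 = 26. HB_5(26) = 5^2 + 1. Bump = 37. G_2 = 36.
G_2 = 36. HB_6(36) = 6^2. Bump = 49. G_3 = 48.
G_3 = 48. HB_7(48) = 6·7 + 6. Bump = 54. G_4 = 53.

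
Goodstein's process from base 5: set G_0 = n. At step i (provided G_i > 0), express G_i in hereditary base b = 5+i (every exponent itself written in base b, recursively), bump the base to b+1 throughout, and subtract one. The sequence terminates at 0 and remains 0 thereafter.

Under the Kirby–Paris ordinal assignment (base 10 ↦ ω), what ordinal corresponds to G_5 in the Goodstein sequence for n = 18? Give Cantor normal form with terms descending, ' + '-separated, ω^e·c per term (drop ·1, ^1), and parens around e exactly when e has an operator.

ω·2 + 7

step 0: 18 = 3·5 + 3; sub 6 for 5: 3·6 + 3; = 21; G_1 = 21−1 = 20
step 1: 20 = 3·6 + 2; sub 7 for 6: 3·7 + 2; = 23; G_2 = 23−1 = 22
step 2: 22 = 3·7 + 1; sub 8 for 7: 3·8 + 1; = 25; G_3 = 25−1 = 24
step 3: 24 = 3·8; sub 9 for 8: 3·9; = 27; G_4 = 27−1 = 26
step 4: 26 = 2·9 + 8; sub 10 for 9: 2·10 + 8; = 28; G_5 = 28−1 = 27
step 5: 27 = 2·10 + 7; sub 11 for 10: 2·11 + 7; = 29; G_6 = 29−1 = 28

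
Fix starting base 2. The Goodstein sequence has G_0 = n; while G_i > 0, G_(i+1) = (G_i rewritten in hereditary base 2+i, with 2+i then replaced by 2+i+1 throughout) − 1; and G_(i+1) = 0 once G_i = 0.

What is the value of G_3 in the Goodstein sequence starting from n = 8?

6310

G_0 = 8. HB_2(8) = 2^(2 + 1). Bump = 81. G_1 = 80.
G_1 = 80. HB_3(80) = 2·3^3 + 2·3^2 + 2·3 + 2. Bump = 554. G_2 = 553.
G_2 = 553. HB_4(553) = 2·4^4 + 2·4^2 + 2·4 + 1. Bump = 6311. G_3 = 6310.
G_3 = 6310. HB_5(6310) = 2·5^5 + 2·5^2 + 2·5. Bump = 93396. G_4 = 93395.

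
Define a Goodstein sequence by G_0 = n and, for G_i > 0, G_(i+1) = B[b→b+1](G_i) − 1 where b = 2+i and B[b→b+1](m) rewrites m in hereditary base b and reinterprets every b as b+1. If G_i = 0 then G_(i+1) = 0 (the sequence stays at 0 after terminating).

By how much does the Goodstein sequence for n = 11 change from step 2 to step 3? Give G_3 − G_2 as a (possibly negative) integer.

14600

base 2: 11 = 2^(2 + 1) + 2 + 1; at 3: 3^(3 + 1) + 3 + 1 = 85; next = 84
base 3: 84 = 3^(3 + 1) + 3; at 4: 4^(4 + 1) + 4 = 1028; next = 1027
base 4: 1027 = 4^(4 + 1) + 3; at 5: 5^(5 + 1) + 3 = 15628; next = 15627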